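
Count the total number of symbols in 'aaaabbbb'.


String: 'aaaabbbb'
Counting characters:
  'a' appears 4 time(s)
  'b' appears 4 time(s)
Total length = 4 + 4 = 8

8


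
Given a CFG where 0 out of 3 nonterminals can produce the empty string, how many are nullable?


Nonterminals: {S, A, B}
A nonterminal is nullable if it can derive epsilon
Counting nullable nonterminals: 0
Total nullable = 0

0


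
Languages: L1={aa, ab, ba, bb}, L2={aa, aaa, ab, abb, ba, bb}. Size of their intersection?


L1 = {aa, ab, ba, bb}
L2 = {aa, aaa, ab, abb, ba, bb}
Checking each string in L1 against L2:
  'aa': in L2? Yes
  'ab': in L2? Yes
  'ba': in L2? Yes
  'bb': in L2? Yes
Intersection = {aa, ab, ba, bb}
|L1 ∩ L2| = 4

4


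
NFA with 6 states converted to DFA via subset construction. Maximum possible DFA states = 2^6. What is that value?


NFA has 6 states
Subset construction: each DFA state = subset of NFA states
Maximum subsets = 2^6
2^6 = 64

64


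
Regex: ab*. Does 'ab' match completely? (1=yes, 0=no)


Pattern: ab*
String: 'ab'
Pattern requires: exactly one 'a' followed by zero or more 'b's
First char is 'a' -> OK
Rest 'b': all b's? Yes
Result: 1

1


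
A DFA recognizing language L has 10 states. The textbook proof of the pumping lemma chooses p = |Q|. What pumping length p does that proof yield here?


Pumping lemma for regular languages (standard proof):
Take p = |Q|, the number of DFA states.
Any string of length >= |Q| passes through |Q|+1 states while reading its first |Q| symbols,
so by pigeonhole some state repeats, giving the loop that can be pumped.
Here |Q| = 10
Therefore the proof uses p = 10

10


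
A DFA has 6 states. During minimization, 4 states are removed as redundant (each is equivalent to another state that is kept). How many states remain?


Original DFA: 6 states
Redundant states removed: 4
Minimized states = original - removed
= 6 - 4
= 2

2


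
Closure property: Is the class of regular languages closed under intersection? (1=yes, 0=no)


Regular languages are closed under all standard operations:
- Union: Yes (product construction)
- Intersection: Yes (product construction)
- Complement: Yes (swap accept/reject)
- Concatenation: Yes (NFA construction)
Operation: intersection -> Closed

1


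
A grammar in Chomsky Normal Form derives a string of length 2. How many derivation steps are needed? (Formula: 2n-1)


Chomsky Normal Form derivation:
String length n = 2
Each step either:
  - Splits a nonterminal into two (n-1 such steps)
  - Converts a nonterminal to terminal (n such steps)
Total = (n-1) + n = 2n - 1
= 2(2) - 1
= 4 - 1
= 3

3


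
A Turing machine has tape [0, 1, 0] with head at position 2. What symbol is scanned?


Tape: [0, 1, 0]
Positions: 0 1 2
Values:    0 1 0
Head at position 2
tape[2] = 0

0


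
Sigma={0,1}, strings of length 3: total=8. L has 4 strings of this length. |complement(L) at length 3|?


Alphabet: {0,1}
String length: 3
Total strings of length 3 = 2^3 = 8
Strings in L = 4
Complement = total - |L|
= 8 - 4
= 4

4


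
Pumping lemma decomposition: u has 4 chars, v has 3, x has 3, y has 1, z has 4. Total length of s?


|s| = |u| + |v| + |x| + |y| + |z|
= 4 + 3 + 3 + 1 + 4
= 7 + 3 + 5
= 10 + 5
= 15

15


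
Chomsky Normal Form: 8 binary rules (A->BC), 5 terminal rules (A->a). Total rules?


CNF allows two rule forms:
  A -> BC (binary): 8 rules
  A -> a (terminal): 5 rules
Total = 8 + 5 = 13

13


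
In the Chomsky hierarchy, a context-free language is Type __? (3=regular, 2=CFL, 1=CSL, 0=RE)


Chomsky hierarchy levels:
  Type 3: Regular (DFA/NFA/regex)
  Type 2: Context-free (PDA)
  Type 1: Context-sensitive
  Type 0: Recursively enumerable (TM)
'context-free' corresponds to Type 2

2


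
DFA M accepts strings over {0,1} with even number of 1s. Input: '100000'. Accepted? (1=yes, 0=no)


DFA has 2 states: q_even (start, accept=yes) and q_odd
Processing string '100000' character by character:
  Position 0: read '1', 1-count=1 -> q_odd
  Position 1: read '0', 1-count=1 -> q_odd (no change)
  Position 2: read '0', 1-count=1 -> q_odd (no change)
  Position 3: read '0', 1-count=1 -> q_odd (no change)
  Position 4: read '0', 1-count=1 -> q_odd (no change)
  Position 5: read '0', 1-count=1 -> q_odd (no change)
Final state: q_odd, total 1s = 1 (odd); the DFA requires an even count -> reject

0


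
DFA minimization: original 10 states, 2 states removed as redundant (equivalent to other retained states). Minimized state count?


Original DFA: 10 states
Redundant states removed: 2
Minimized states = original - removed
= 10 - 2
= 8

8


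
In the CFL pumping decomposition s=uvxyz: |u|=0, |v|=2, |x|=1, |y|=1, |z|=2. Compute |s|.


|s| = |u| + |v| + |x| + |y| + |z|
= 0 + 2 + 1 + 1 + 2
= 2 + 1 + 3
= 3 + 3
= 6

6


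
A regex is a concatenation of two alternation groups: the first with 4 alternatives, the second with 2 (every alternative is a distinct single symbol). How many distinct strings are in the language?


First group: 4 alternatives
Second group: 2 alternatives
Concatenation: each choice from group 1 pairs with each from group 2
Total = 4 x 2 = 8

8


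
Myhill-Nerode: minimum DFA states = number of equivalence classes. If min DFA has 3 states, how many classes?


Myhill-Nerode theorem:
Number of equivalence classes = number of states in minimal DFA
Minimal DFA states = 3
Therefore equivalence classes = 3

3


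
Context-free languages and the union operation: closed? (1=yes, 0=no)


CFL closure properties:
  Closed under: union, concatenation, Kleene star
  NOT closed under: intersection, complement
Operation 'union' is in closed list -> Yes (closed)

1


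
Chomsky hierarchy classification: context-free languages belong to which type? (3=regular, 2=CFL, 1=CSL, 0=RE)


Chomsky hierarchy levels:
  Type 3: Regular (DFA/NFA/regex)
  Type 2: Context-free (PDA)
  Type 1: Context-sensitive
  Type 0: Recursively enumerable (TM)
'context-free' corresponds to Type 2

2


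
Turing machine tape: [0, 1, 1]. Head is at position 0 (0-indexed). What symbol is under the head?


Tape: [0, 1, 1]
Positions: 0 1 2
Values:    0 1 1
Head at position 0
tape[0] = 0

0


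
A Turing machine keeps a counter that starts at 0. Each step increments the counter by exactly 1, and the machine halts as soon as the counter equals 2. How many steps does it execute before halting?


Counter starts at 0. Counting sequence:
  Step 1: counter = 1
  Step 2: counter = 2
Counter reached 2 -> halt
Total steps = 2

2


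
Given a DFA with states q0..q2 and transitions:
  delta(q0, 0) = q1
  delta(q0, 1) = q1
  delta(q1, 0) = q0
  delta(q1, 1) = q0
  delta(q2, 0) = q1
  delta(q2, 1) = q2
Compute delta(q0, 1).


Looking up transition function:
delta(q0, 1) in the table
Row: q0, Column: 1
Result: q1

q1


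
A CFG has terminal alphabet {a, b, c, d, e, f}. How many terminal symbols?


Terminal symbols: a, b, c, d, e, f
Counting each: a (#1), b (#2), c (#3), d (#4), e (#5), f (#6)
Total = 6

6


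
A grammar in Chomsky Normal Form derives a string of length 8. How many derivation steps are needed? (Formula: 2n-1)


Chomsky Normal Form derivation:
String length n = 8
Each step either:
  - Splits a nonterminal into two (n-1 such steps)
  - Converts a nonterminal to terminal (n such steps)
Total = (n-1) + n = 2n - 1
= 2(8) - 1
= 16 - 1
= 15

15


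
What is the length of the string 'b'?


String: 'b'
Counting characters:
  'b' appears 1 time(s)
Total length = 0 + 1 = 1

1


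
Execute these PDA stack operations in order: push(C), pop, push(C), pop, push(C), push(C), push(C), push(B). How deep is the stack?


Tracing stack operations:
  push(C) -> stack = [C], depth=1
  pop -> removed C, stack = [], depth=0
  push(C) -> stack = [C], depth=1
  pop -> removed C, stack = [], depth=0
  push(C) -> stack = [C], depth=1
  push(C) -> stack = [C,C], depth=2
  push(C) -> stack = [C,C,C], depth=3
  push(B) -> stack = [C,C,C,B], depth=4
Final depth = 4

4


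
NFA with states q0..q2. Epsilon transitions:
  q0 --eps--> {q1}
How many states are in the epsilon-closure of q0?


Starting from q0
Initialize closure = {q0}
Follow epsilon from q0 -> add q1
Final closure: {q0, q1}
Size = 2

2


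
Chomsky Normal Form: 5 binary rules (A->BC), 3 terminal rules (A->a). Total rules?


CNF allows two rule forms:
  A -> BC (binary): 5 rules
  A -> a (terminal): 3 rules
Total = 5 + 3 = 8

8


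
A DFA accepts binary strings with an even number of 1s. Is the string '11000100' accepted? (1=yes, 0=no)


DFA has 2 states: q_even (start, accept=yes) and q_odd
Processing string '11000100' character by character:
  Position 0: read '1', 1-count=1 -> q_odd
  Position 1: read '1', 1-count=2 -> q_even
  Position 2: read '0', 1-count=2 -> q_even (no change)
  Position 3: read '0', 1-count=2 -> q_even (no change)
  Position 4: read '0', 1-count=2 -> q_even (no change)
  Position 5: read '1', 1-count=3 -> q_odd
  Position 6: read '0', 1-count=3 -> q_odd (no change)
  Position 7: read '0', 1-count=3 -> q_odd (no change)
Final state: q_odd, total 1s = 3 (odd); the DFA requires an even count -> reject

0


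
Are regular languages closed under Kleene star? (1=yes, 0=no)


Regular languages are closed under:
- Union (DFA product construction)
- Intersection (DFA product construction)
- Complement (swap accept/reject states)
- Concatenation (NFA construction)
- Kleene star (NFA construction)
Kleene star is in this list
Therefore: closed

1


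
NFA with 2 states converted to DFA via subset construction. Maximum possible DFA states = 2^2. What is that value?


NFA has 2 states
Subset construction: each DFA state = subset of NFA states
Maximum subsets = 2^2
2^2 = 4

4


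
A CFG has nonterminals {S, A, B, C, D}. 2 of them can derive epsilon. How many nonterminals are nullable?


Nonterminals: {S, A, B, C, D}
A nonterminal is nullable if it can derive epsilon
Counting nullable nonterminals: 2
Total nullable = 2

2


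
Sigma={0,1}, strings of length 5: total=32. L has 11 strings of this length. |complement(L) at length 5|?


Alphabet: {0,1}
String length: 5
Total strings of length 5 = 2^5 = 32
Strings in L = 11
Complement = total - |L|
= 32 - 11
= 21

21


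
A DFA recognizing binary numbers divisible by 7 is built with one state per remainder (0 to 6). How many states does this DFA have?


Divisibility by 7 is tracked via the remainder mod 7: 0, 1, ..., 6
The construction assigns one state to each remainder
Number of remainders = 7

7


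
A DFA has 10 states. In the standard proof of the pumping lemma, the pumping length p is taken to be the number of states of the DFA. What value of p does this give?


Pumping lemma for regular languages (standard proof):
Take p = |Q|, the number of DFA states.
Any string of length >= |Q| passes through |Q|+1 states while reading its first |Q| symbols,
so by pigeonhole some state repeats, giving the loop that can be pumped.
Here |Q| = 10
Therefore the proof uses p = 10

10


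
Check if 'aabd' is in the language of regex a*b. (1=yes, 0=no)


Pattern: a*b
String: 'aabd'
Pattern requires: zero or more 'a's followed by exactly one 'b'
Found 2 leading 'a's
Remaining: 'bd'
Remaining is not 'b' -> no match
Result: 0

0


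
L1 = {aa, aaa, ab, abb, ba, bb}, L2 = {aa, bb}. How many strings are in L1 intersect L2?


L1 = {aa, aaa, ab, abb, ba, bb}
L2 = {aa, bb}
Checking each string in L1 against L2:
  'aa': in L2? Yes
  'aaa': in L2? No
  'ab': in L2? No
  'abb': in L2? No
  'ba': in L2? No
  'bb': in L2? Yes
Intersection = {aa, bb}
|L1 ∩ L2| = 2

2


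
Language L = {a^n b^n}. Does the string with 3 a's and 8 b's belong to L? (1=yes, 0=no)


Language requires equal numbers of a's and b's
PDA pushes for each 'a', pops for each 'b'
Number of a's = 3
Number of b's = 8
3 != 8 -> Reject

0


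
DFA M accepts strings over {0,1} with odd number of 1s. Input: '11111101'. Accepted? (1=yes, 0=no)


DFA has 2 states: q_even (start, accept=no) and q_odd
Processing string '11111101' character by character:
  Position 0: read '1', 1-count=1 -> q_odd
  Position 1: read '1', 1-count=2 -> q_even
  Position 2: read '1', 1-count=3 -> q_odd
  Position 3: read '1', 1-count=4 -> q_even
  Position 4: read '1', 1-count=5 -> q_odd
  Position 5: read '1', 1-count=6 -> q_even
  Position 6: read '0', 1-count=6 -> q_even (no change)
  Position 7: read '1', 1-count=7 -> q_odd
Final state: q_odd, total 1s = 7 (odd); the DFA requires an odd count -> accept

1


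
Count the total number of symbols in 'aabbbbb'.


String: 'aabbbbb'
Counting characters:
  'a' appears 2 time(s)
  'b' appears 5 time(s)
Total length = 2 + 5 = 7

7


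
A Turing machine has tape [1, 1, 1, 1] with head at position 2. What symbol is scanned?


Tape: [1, 1, 1, 1]
Positions: 0 1 2 3
Values:    1 1 1 1
Head at position 2
tape[2] = 1

1


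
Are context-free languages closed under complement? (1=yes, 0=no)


CFL closure properties:
  Closed under: union, concatenation, Kleene star
  NOT closed under: intersection, complement
Operation 'complement' is in not-closed list -> No (not closed)

0


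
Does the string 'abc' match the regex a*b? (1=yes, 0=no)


Pattern: a*b
String: 'abc'
Pattern requires: zero or more 'a's followed by exactly one 'b'
Found 1 leading 'a's
Remaining: 'bc'
Remaining is not 'b' -> no match
Result: 0

0


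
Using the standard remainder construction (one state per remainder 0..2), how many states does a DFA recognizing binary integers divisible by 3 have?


Divisibility by 3 is tracked via the remainder mod 3: 0, 1, ..., 2
The construction assigns one state to each remainder
Number of remainders = 3

3


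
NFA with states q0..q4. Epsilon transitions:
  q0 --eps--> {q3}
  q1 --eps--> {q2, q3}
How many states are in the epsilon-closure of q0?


Starting from q0
Initialize closure = {q0}
Follow epsilon from q0 -> add q3
Final closure: {q0, q3}
Size = 2

2


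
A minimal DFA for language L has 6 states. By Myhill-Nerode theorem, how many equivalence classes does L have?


Myhill-Nerode theorem:
Number of equivalence classes = number of states in minimal DFA
Minimal DFA states = 6
Therefore equivalence classes = 6

6


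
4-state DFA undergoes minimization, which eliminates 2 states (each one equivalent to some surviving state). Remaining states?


Original DFA: 4 states
Redundant states removed: 2
Minimized states = original - removed
= 4 - 2
= 2

2


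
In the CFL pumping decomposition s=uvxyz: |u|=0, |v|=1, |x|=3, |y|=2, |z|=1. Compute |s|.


|s| = |u| + |v| + |x| + |y| + |z|
= 0 + 1 + 3 + 2 + 1
= 1 + 3 + 3
= 4 + 3
= 7

7


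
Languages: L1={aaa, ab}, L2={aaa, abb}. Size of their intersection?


L1 = {aaa, ab}
L2 = {aaa, abb}
Checking each string in L1 against L2:
  'aaa': in L2? Yes
  'ab': in L2? No
Intersection = {aaa}
|L1 ∩ L2| = 1

1


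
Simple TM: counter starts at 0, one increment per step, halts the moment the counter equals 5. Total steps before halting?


Counter starts at 0. Counting sequence:
  Step 1: counter = 1
  Step 2: counter = 2
  Step 3: counter = 3
  Step 4: counter = 4
  Step 5: counter = 5
Counter reached 5 -> halt
Total steps = 5

5


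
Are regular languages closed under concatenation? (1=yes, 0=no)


Regular languages are closed under:
- Union (DFA product construction)
- Intersection (DFA product construction)
- Complement (swap accept/reject states)
- Concatenation (NFA construction)
- Kleene star (NFA construction)
concatenation is in this list
Therefore: closed

1


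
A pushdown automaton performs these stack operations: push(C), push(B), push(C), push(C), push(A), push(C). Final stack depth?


Tracing stack operations:
  push(C) -> stack = [C], depth=1
  push(B) -> stack = [C,B], depth=2
  push(C) -> stack = [C,B,C], depth=3
  push(C) -> stack = [C,B,C,C], depth=4
  push(A) -> stack = [C,B,C,C,A], depth=5
  push(C) -> stack = [C,B,C,C,A,C], depth=6
Final depth = 6

6


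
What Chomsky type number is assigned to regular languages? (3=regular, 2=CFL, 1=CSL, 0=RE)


Chomsky hierarchy levels:
  Type 3: Regular (DFA/NFA/regex)
  Type 2: Context-free (PDA)
  Type 1: Context-sensitive
  Type 0: Recursively enumerable (TM)
'regular' corresponds to Type 3

3


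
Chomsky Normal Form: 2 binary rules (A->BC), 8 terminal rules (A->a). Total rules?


CNF allows two rule forms:
  A -> BC (binary): 2 rules
  A -> a (terminal): 8 rules
Total = 2 + 8 = 10

10


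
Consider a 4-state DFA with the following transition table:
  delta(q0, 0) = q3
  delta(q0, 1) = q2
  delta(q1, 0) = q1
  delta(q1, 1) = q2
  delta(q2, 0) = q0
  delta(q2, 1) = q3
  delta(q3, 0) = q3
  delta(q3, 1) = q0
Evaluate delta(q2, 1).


Looking up transition function:
delta(q2, 1) in the table
Row: q2, Column: 1
Result: q3

q3


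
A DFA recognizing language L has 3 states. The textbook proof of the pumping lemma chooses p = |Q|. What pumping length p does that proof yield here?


Pumping lemma for regular languages (standard proof):
Take p = |Q|, the number of DFA states.
Any string of length >= |Q| passes through |Q|+1 states while reading its first |Q| symbols,
so by pigeonhole some state repeats, giving the loop that can be pumped.
Here |Q| = 3
Therefore the proof uses p = 3

3


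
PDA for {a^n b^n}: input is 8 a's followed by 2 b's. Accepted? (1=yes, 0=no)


Language requires equal numbers of a's and b's
PDA pushes for each 'a', pops for each 'b'
Number of a's = 8
Number of b's = 2
8 != 2 -> Reject

0


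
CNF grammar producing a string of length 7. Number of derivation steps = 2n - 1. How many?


Chomsky Normal Form derivation:
String length n = 7
Each step either:
  - Splits a nonterminal into two (n-1 such steps)
  - Converts a nonterminal to terminal (n such steps)
Total = (n-1) + n = 2n - 1
= 2(7) - 1
= 14 - 1
= 13

13


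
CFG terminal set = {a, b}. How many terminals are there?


Terminal symbols: a, b
Counting each: a (#1), b (#2)
Total = 2

2


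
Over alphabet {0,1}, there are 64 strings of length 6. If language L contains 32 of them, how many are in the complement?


Alphabet: {0,1}
String length: 6
Total strings of length 6 = 2^6 = 64
Strings in L = 32
Complement = total - |L|
= 64 - 32
= 32

32


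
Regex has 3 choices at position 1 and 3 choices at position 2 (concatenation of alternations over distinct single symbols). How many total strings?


First group: 3 alternatives
Second group: 3 alternatives
Concatenation: each choice from group 1 pairs with each from group 2
Total = 3 x 3 = 9

9


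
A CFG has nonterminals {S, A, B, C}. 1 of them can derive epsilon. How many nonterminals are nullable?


Nonterminals: {S, A, B, C}
A nonterminal is nullable if it can derive epsilon
Counting nullable nonterminals: 1
Total nullable = 1

1


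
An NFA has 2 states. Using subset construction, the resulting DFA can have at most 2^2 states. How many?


NFA has 2 states
Subset construction: each DFA state = subset of NFA states
Maximum subsets = 2^2
2^2 = 4

4


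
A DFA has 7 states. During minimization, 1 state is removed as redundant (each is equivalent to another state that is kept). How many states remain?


Original DFA: 7 states
Redundant states removed: 1
Minimized states = original - removed
= 7 - 1
= 6

6


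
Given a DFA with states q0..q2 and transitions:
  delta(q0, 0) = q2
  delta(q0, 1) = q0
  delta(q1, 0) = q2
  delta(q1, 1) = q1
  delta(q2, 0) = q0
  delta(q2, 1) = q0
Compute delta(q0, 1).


Looking up transition function:
delta(q0, 1) in the table
Row: q0, Column: 1
Result: q0

q0


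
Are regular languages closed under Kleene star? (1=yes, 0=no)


Regular languages are closed under:
- Union (DFA product construction)
- Intersection (DFA product construction)
- Complement (swap accept/reject states)
- Concatenation (NFA construction)
- Kleene star (NFA construction)
Kleene star is in this list
Therefore: closed

1


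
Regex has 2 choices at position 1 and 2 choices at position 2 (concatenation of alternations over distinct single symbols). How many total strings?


First group: 2 alternatives
Second group: 2 alternatives
Concatenation: each choice from group 1 pairs with each from group 2
Total = 2 x 2 = 4

4


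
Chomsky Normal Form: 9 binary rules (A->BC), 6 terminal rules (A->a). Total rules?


CNF allows two rule forms:
  A -> BC (binary): 9 rules
  A -> a (terminal): 6 rules
Total = 9 + 6 = 15

15


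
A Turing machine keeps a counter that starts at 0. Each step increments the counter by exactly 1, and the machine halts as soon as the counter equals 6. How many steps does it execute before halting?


Counter starts at 0. Counting sequence:
  Step 1: counter = 1
  Step 2: counter = 2
  Step 3: counter = 3
  Step 4: counter = 4
  Step 5: counter = 5
  Step 6: counter = 6
Counter reached 6 -> halt
Total steps = 6

6


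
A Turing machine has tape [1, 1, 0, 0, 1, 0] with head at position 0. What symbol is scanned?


Tape: [1, 1, 0, 0, 1, 0]
Positions: 0 1 2 3 4 5
Values:    1 1 0 0 1 0
Head at position 0
tape[0] = 1

1


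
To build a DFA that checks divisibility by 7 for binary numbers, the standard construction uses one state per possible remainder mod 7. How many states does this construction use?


Divisibility by 7 is tracked via the remainder mod 7: 0, 1, ..., 6
The construction assigns one state to each remainder
Number of remainders = 7

7


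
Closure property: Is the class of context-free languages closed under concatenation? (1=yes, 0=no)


CFL closure properties:
  Closed under: union, concatenation, Kleene star
  NOT closed under: intersection, complement
Operation 'concatenation' is in closed list -> Yes (closed)

1


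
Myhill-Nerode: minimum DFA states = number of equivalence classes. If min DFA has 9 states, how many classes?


Myhill-Nerode theorem:
Number of equivalence classes = number of states in minimal DFA
Minimal DFA states = 9
Therefore equivalence classes = 9

9


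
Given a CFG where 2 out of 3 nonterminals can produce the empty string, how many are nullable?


Nonterminals: {S, A, B}
A nonterminal is nullable if it can derive epsilon
Counting nullable nonterminals: 2
Total nullable = 2

2


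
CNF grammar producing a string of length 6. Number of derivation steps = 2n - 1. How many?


Chomsky Normal Form derivation:
String length n = 6
Each step either:
  - Splits a nonterminal into two (n-1 such steps)
  - Converts a nonterminal to terminal (n such steps)
Total = (n-1) + n = 2n - 1
= 2(6) - 1
= 12 - 1
= 11

11


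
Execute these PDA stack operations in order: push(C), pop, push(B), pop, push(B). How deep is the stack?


Tracing stack operations:
  push(C) -> stack = [C], depth=1
  pop -> removed C, stack = [], depth=0
  push(B) -> stack = [B], depth=1
  pop -> removed B, stack = [], depth=0
  push(B) -> stack = [B], depth=1
Final depth = 1

1


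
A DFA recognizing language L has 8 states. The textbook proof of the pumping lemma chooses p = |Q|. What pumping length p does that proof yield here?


Pumping lemma for regular languages (standard proof):
Take p = |Q|, the number of DFA states.
Any string of length >= |Q| passes through |Q|+1 states while reading its first |Q| symbols,
so by pigeonhole some state repeats, giving the loop that can be pumped.
Here |Q| = 8
Therefore the proof uses p = 8

8


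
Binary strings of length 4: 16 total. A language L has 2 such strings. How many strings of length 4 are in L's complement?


Alphabet: {0,1}
String length: 4
Total strings of length 4 = 2^4 = 16
Strings in L = 2
Complement = total - |L|
= 16 - 2
= 14

14


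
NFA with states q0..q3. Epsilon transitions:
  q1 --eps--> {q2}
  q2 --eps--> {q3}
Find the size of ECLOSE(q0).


Starting from q0
Initialize closure = {q0}
q0 has no outgoing epsilon transitions -> nothing to add
Final closure: {q0}
Size = 1

1


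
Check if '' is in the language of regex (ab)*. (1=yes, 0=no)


Pattern: (ab)*
String: ''
Pattern requires: zero or more repetitions of 'ab'
Pairs: []
All pairs are 'ab'? Yes
Result: 1

1


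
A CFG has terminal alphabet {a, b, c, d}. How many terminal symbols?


Terminal symbols: a, b, c, d
Counting each: a (#1), b (#2), c (#3), d (#4)
Total = 4

4


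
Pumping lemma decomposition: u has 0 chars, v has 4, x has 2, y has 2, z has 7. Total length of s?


|s| = |u| + |v| + |x| + |y| + |z|
= 0 + 4 + 2 + 2 + 7
= 4 + 2 + 9
= 6 + 9
= 15

15


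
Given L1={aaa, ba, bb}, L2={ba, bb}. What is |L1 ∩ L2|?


L1 = {aaa, ba, bb}
L2 = {ba, bb}
Checking each string in L1 against L2:
  'aaa': in L2? No
  'ba': in L2? Yes
  'bb': in L2? Yes
Intersection = {ba, bb}
|L1 ∩ L2| = 2

2


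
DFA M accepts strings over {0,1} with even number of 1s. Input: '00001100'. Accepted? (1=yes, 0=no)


DFA has 2 states: q_even (start, accept=yes) and q_odd
Processing string '00001100' character by character:
  Position 0: read '0', 1-count=0 -> q_even (no change)
  Position 1: read '0', 1-count=0 -> q_even (no change)
  Position 2: read '0', 1-count=0 -> q_even (no change)
  Position 3: read '0', 1-count=0 -> q_even (no change)
  Position 4: read '1', 1-count=1 -> q_odd
  Position 5: read '1', 1-count=2 -> q_even
  Position 6: read '0', 1-count=2 -> q_even (no change)
  Position 7: read '0', 1-count=2 -> q_even (no change)
Final state: q_even, total 1s = 2 (even); the DFA requires an even count -> accept

1


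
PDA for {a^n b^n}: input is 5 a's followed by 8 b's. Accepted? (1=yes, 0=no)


Language requires equal numbers of a's and b's
PDA pushes for each 'a', pops for each 'b'
Number of a's = 5
Number of b's = 8
5 != 8 -> Reject

0


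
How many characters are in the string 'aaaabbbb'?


String: 'aaaabbbb'
Counting characters:
  'a' appears 4 time(s)
  'b' appears 4 time(s)
Total length = 4 + 4 = 8

8


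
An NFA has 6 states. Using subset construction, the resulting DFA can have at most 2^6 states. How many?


NFA has 6 states
Subset construction: each DFA state = subset of NFA states
Maximum subsets = 2^6
2^6 = 64

64


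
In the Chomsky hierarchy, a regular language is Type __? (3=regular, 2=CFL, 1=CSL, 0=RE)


Chomsky hierarchy levels:
  Type 3: Regular (DFA/NFA/regex)
  Type 2: Context-free (PDA)
  Type 1: Context-sensitive
  Type 0: Recursively enumerable (TM)
'regular' corresponds to Type 3

3


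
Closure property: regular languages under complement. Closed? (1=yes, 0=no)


Regular languages are closed under:
- Union (DFA product construction)
- Intersection (DFA product construction)
- Complement (swap accept/reject states)
- Concatenation (NFA construction)
- Kleene star (NFA construction)
complement is in this list
Therefore: closed

1


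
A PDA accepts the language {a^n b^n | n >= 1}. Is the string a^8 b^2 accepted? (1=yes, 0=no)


Language requires equal numbers of a's and b's
PDA pushes for each 'a', pops for each 'b'
Number of a's = 8
Number of b's = 2
8 != 2 -> Reject

0


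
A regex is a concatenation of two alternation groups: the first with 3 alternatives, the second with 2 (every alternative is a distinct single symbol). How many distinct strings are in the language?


First group: 3 alternatives
Second group: 2 alternatives
Concatenation: each choice from group 1 pairs with each from group 2
Total = 3 x 2 = 6

6


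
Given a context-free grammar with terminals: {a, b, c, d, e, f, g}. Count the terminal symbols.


Terminal symbols: a, b, c, d, e, f, g
Counting each: a (#1), b (#2), c (#3), d (#4), e (#5), f (#6), g (#7)
Total = 7

7


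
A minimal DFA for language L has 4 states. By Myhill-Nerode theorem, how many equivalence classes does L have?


Myhill-Nerode theorem:
Number of equivalence classes = number of states in minimal DFA
Minimal DFA states = 4
Therefore equivalence classes = 4

4


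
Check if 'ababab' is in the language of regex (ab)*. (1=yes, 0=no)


Pattern: (ab)*
String: 'ababab'
Pattern requires: zero or more repetitions of 'ab'
Pairs: ['ab', 'ab', 'ab']
All pairs are 'ab'? Yes
Result: 1

1


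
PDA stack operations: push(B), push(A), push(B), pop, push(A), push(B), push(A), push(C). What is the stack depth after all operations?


Tracing stack operations:
  push(B) -> stack = [B], depth=1
  push(A) -> stack = [B,A], depth=2
  push(B) -> stack = [B,A,B], depth=3
  pop -> removed B, stack = [B,A], depth=2
  push(A) -> stack = [B,A,A], depth=3
  push(B) -> stack = [B,A,A,B], depth=4
  push(A) -> stack = [B,A,A,B,A], depth=5
  push(C) -> stack = [B,A,A,B,A,C], depth=6
Final depth = 6

6


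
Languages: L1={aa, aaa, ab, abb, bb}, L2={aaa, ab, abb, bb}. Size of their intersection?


L1 = {aa, aaa, ab, abb, bb}
L2 = {aaa, ab, abb, bb}
Checking each string in L1 against L2:
  'aa': in L2? No
  'aaa': in L2? Yes
  'ab': in L2? Yes
  'abb': in L2? Yes
  'bb': in L2? Yes
Intersection = {aaa, ab, abb, bb}
|L1 ∩ L2| = 4

4


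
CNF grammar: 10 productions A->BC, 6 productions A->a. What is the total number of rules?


CNF allows two rule forms:
  A -> BC (binary): 10 rules
  A -> a (terminal): 6 rules
Total = 10 + 6 = 16

16


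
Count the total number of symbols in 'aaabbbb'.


String: 'aaabbbb'
Counting characters:
  'a' appears 3 time(s)
  'b' appears 4 time(s)
Total length = 3 + 4 = 7

7


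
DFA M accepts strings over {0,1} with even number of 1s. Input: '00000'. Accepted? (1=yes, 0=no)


DFA has 2 states: q_even (start, accept=yes) and q_odd
Processing string '00000' character by character:
  Position 0: read '0', 1-count=0 -> q_even (no change)
  Position 1: read '0', 1-count=0 -> q_even (no change)
  Position 2: read '0', 1-count=0 -> q_even (no change)
  Position 3: read '0', 1-count=0 -> q_even (no change)
  Position 4: read '0', 1-count=0 -> q_even (no change)
Final state: q_even, total 1s = 0 (even); the DFA requires an even count -> accept

1


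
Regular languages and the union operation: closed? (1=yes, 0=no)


Regular languages are closed under all standard operations:
- Union: Yes (product construction)
- Intersection: Yes (product construction)
- Complement: Yes (swap accept/reject)
- Concatenation: Yes (NFA construction)
Operation: union -> Closed

1


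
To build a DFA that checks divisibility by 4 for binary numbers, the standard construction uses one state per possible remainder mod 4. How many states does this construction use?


Divisibility by 4 is tracked via the remainder mod 4: 0, 1, ..., 3
The construction assigns one state to each remainder
Number of remainders = 4

4


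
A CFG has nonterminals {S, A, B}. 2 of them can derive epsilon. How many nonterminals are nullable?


Nonterminals: {S, A, B}
A nonterminal is nullable if it can derive epsilon
Counting nullable nonterminals: 2
Total nullable = 2

2


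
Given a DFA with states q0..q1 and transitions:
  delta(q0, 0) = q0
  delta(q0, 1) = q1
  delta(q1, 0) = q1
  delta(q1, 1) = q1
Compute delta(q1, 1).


Looking up transition function:
delta(q1, 1) in the table
Row: q1, Column: 1
Result: q1

q1


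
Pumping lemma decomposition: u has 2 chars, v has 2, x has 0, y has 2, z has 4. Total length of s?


|s| = |u| + |v| + |x| + |y| + |z|
= 2 + 2 + 0 + 2 + 4
= 4 + 0 + 6
= 4 + 6
= 10

10


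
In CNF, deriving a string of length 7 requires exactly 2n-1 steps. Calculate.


Chomsky Normal Form derivation:
String length n = 7
Each step either:
  - Splits a nonterminal into two (n-1 such steps)
  - Converts a nonterminal to terminal (n such steps)
Total = (n-1) + n = 2n - 1
= 2(7) - 1
= 14 - 1
= 13

13


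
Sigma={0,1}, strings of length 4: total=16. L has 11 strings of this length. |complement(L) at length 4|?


Alphabet: {0,1}
String length: 4
Total strings of length 4 = 2^4 = 16
Strings in L = 11
Complement = total - |L|
= 16 - 11
= 5

5


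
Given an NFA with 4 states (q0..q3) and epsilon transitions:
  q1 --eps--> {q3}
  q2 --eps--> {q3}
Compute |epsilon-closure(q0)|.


Starting from q0
Initialize closure = {q0}
q0 has no outgoing epsilon transitions -> nothing to add
Final closure: {q0}
Size = 1

1


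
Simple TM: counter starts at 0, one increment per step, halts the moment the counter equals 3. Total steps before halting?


Counter starts at 0. Counting sequence:
  Step 1: counter = 1
  Step 2: counter = 2
  Step 3: counter = 3
Counter reached 3 -> halt
Total steps = 3

3


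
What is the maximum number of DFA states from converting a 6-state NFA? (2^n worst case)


NFA has 6 states
Subset construction: each DFA state = subset of NFA states
Maximum subsets = 2^6
2^6 = 64

64


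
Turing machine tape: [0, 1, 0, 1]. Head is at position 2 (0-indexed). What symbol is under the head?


Tape: [0, 1, 0, 1]
Positions: 0 1 2 3
Values:    0 1 0 1
Head at position 2
tape[2] = 0

0


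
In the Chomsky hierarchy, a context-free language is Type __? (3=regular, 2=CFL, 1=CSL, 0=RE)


Chomsky hierarchy levels:
  Type 3: Regular (DFA/NFA/regex)
  Type 2: Context-free (PDA)
  Type 1: Context-sensitive
  Type 0: Recursively enumerable (TM)
'context-free' corresponds to Type 2

2


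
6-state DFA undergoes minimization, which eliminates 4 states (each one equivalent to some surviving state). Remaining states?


Original DFA: 6 states
Redundant states removed: 4
Minimized states = original - removed
= 6 - 4
= 2

2


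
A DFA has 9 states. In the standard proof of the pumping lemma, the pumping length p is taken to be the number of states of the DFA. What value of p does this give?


Pumping lemma for regular languages (standard proof):
Take p = |Q|, the number of DFA states.
Any string of length >= |Q| passes through |Q|+1 states while reading its first |Q| symbols,
so by pigeonhole some state repeats, giving the loop that can be pumped.
Here |Q| = 9
Therefore the proof uses p = 9

9


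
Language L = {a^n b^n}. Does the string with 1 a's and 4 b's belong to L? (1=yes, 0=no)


Language requires equal numbers of a's and b's
PDA pushes for each 'a', pops for each 'b'
Number of a's = 1
Number of b's = 4
1 != 4 -> Reject

0


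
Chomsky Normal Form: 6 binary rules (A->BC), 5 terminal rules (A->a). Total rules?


CNF allows two rule forms:
  A -> BC (binary): 6 rules
  A -> a (terminal): 5 rules
Total = 6 + 5 = 11

11


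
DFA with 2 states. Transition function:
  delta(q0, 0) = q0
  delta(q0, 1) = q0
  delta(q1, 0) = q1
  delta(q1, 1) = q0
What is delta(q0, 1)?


Looking up transition function:
delta(q0, 1) in the table
Row: q0, Column: 1
Result: q0

q0


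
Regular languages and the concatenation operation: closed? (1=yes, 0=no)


Regular languages are closed under all standard operations:
- Union: Yes (product construction)
- Intersection: Yes (product construction)
- Complement: Yes (swap accept/reject)
- Concatenation: Yes (NFA construction)
Operation: concatenation -> Closed

1


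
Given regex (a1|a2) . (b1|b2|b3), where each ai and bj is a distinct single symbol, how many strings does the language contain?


First group: 2 alternatives
Second group: 3 alternatives
Concatenation: each choice from group 1 pairs with each from group 2
Total = 2 x 3 = 6

6


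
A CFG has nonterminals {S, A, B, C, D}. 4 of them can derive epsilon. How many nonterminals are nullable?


Nonterminals: {S, A, B, C, D}
A nonterminal is nullable if it can derive epsilon
Counting nullable nonterminals: 4
Total nullable = 4

4


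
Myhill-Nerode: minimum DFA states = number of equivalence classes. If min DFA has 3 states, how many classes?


Myhill-Nerode theorem:
Number of equivalence classes = number of states in minimal DFA
Minimal DFA states = 3
Therefore equivalence classes = 3

3


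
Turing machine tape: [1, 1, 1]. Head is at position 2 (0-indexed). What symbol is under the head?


Tape: [1, 1, 1]
Positions: 0 1 2
Values:    1 1 1
Head at position 2
tape[2] = 1

1


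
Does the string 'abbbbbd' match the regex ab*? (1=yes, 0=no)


Pattern: ab*
String: 'abbbbbd'
Pattern requires: exactly one 'a' followed by zero or more 'b's
First char is 'a' -> OK
Rest 'bbbbbd': all b's? No
Result: 0

0


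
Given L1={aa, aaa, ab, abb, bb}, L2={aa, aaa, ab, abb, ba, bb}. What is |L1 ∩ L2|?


L1 = {aa, aaa, ab, abb, bb}
L2 = {aa, aaa, ab, abb, ba, bb}
Checking each string in L1 against L2:
  'aa': in L2? Yes
  'aaa': in L2? Yes
  'ab': in L2? Yes
  'abb': in L2? Yes
  'bb': in L2? Yes
Intersection = {aa, aaa, ab, abb, bb}
|L1 ∩ L2| = 5

5


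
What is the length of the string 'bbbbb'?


String: 'bbbbb'
Counting characters:
  'b' appears 5 time(s)
Total length = 0 + 5 = 5

5


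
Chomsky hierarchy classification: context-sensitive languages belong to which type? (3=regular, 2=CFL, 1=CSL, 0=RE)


Chomsky hierarchy levels:
  Type 3: Regular (DFA/NFA/regex)
  Type 2: Context-free (PDA)
  Type 1: Context-sensitive
  Type 0: Recursively enumerable (TM)
'context-sensitive' corresponds to Type 1

1


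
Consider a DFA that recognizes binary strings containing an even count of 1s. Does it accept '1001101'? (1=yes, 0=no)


DFA has 2 states: q_even (start, accept=yes) and q_odd
Processing string '1001101' character by character:
  Position 0: read '1', 1-count=1 -> q_odd
  Position 1: read '0', 1-count=1 -> q_odd (no change)
  Position 2: read '0', 1-count=1 -> q_odd (no change)
  Position 3: read '1', 1-count=2 -> q_even
  Position 4: read '1', 1-count=3 -> q_odd
  Position 5: read '0', 1-count=3 -> q_odd (no change)
  Position 6: read '1', 1-count=4 -> q_even
Final state: q_even, total 1s = 4 (even); the DFA requires an even count -> accept

1


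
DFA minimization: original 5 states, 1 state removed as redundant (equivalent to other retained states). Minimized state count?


Original DFA: 5 states
Redundant states removed: 1
Minimized states = original - removed
= 5 - 1
= 4

4


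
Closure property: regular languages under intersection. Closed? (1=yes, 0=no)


Regular languages are closed under:
- Union (DFA product construction)
- Intersection (DFA product construction)
- Complement (swap accept/reject states)
- Concatenation (NFA construction)
- Kleene star (NFA construction)
intersection is in this list
Therefore: closed

1


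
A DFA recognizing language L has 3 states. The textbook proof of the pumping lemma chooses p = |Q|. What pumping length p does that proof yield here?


Pumping lemma for regular languages (standard proof):
Take p = |Q|, the number of DFA states.
Any string of length >= |Q| passes through |Q|+1 states while reading its first |Q| symbols,
so by pigeonhole some state repeats, giving the loop that can be pumped.
Here |Q| = 3
Therefore the proof uses p = 3

3


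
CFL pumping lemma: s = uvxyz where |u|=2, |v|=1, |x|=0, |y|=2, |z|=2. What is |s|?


|s| = |u| + |v| + |x| + |y| + |z|
= 2 + 1 + 0 + 2 + 2
= 3 + 0 + 4
= 3 + 4
= 7

7


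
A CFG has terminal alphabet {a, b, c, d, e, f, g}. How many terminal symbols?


Terminal symbols: a, b, c, d, e, f, g
Counting each: a (#1), b (#2), c (#3), d (#4), e (#5), f (#6), g (#7)
Total = 7

7


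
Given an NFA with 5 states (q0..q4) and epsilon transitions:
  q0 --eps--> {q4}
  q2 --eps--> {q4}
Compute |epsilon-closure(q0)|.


Starting from q0
Initialize closure = {q0}
Follow epsilon from q0 -> add q4
Final closure: {q0, q4}
Size = 2

2


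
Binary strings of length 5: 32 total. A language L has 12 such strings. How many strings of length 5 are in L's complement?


Alphabet: {0,1}
String length: 5
Total strings of length 5 = 2^5 = 32
Strings in L = 12
Complement = total - |L|
= 32 - 12
= 20

20


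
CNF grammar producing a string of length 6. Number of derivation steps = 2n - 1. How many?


Chomsky Normal Form derivation:
String length n = 6
Each step either:
  - Splits a nonterminal into two (n-1 such steps)
  - Converts a nonterminal to terminal (n such steps)
Total = (n-1) + n = 2n - 1
= 2(6) - 1
= 12 - 1
= 11

11
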